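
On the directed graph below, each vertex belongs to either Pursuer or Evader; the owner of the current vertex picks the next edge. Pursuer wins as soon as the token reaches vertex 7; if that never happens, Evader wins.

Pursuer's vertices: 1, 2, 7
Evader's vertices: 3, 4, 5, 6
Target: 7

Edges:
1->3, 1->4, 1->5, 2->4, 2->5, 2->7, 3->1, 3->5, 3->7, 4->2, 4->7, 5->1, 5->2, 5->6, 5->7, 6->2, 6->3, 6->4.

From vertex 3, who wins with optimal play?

Evader

A0 = {7}
A1: add {2} — 2 (Pursuer) has 2→7.
A2: add {4} — 4 (Evader): all of {2, 7} already in.
A3: add {1} — 1 (Pursuer) has 1→4.
A4 = A3; e.g. 3 (Evader) can still go to 5. Fixed point.
3 never enters the attractor, so Evader can avoid the target forever.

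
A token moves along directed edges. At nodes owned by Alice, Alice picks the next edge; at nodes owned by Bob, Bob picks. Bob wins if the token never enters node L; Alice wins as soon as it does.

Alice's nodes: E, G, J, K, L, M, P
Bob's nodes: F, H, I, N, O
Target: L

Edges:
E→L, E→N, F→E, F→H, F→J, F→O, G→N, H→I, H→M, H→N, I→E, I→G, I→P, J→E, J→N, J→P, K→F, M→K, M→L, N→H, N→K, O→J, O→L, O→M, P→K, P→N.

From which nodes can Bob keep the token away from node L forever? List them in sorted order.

F, G, H, I, K, N, P

A0 = {L}
A1: add {E, M} — E (Alice) has E→L; M (Alice) has M→L.
A2: add {J} — J (Alice) has J→E.
A3: add {O} — O (Bob): all of {J, L, M} already in.
A4 = A3; e.g. F (Bob) can still go to H. Fixed point.
Alice's attractor = {E, J, L, M, O}; Bob avoids the target exactly from the complement.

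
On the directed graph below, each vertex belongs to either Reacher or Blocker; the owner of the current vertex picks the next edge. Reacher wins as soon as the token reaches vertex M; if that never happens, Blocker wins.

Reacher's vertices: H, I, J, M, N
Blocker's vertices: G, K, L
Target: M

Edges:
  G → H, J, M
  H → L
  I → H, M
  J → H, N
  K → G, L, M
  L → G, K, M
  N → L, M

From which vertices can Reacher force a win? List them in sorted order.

I, J, M, N

A0 = {M}
A1: add {I, N} — I (Reacher) has I→M; N (Reacher) has N→M.
A2: add {J} — J (Reacher) has J→N.
A3 = A2; e.g. G (Blocker) can still go to H. Fixed point.
Reacher's winning region = {I, J, M, N}.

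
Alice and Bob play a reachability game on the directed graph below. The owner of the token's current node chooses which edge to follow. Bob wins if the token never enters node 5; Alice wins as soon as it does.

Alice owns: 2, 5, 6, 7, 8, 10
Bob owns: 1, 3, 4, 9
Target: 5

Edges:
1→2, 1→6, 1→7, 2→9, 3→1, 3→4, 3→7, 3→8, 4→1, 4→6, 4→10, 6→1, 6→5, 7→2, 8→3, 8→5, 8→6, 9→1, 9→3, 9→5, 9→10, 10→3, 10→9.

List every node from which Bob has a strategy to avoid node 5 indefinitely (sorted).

1, 2, 3, 4, 7, 9, 10

A0 = {5}
A1: add {6, 8} — 6 (Alice) has 6→5; 8 (Alice) has 8→5.
A2 = A1; e.g. 1 (Bob) can still go to 2. Fixed point.
Alice's attractor = {5, 6, 8}; Bob avoids the target exactly from the complement.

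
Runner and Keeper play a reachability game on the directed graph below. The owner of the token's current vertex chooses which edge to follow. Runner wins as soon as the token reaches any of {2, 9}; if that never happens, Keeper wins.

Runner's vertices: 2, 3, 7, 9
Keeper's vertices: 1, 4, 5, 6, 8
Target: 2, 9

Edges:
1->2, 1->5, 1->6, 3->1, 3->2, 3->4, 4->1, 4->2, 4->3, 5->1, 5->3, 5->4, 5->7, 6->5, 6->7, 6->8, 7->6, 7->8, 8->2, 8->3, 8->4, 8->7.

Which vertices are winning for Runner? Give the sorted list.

2, 3, 9

A0 = {2, 9}
A1: add {3} — 3 (Runner) has 3→2.
A2 = A1; e.g. 1 (Keeper) can still go to 5. Fixed point.
Runner's winning region = {2, 3, 9}.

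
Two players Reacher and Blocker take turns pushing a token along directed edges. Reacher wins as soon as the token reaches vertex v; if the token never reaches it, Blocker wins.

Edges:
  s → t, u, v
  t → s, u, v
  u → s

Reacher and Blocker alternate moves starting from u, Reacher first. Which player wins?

Track states (vertex, player-to-move).
A0 = {(v,Reacher), (v,Blocker)}
A1: add {(s,Reacher), (t,Reacher)}.
A2: add {(u,Blocker)}.
A3 = A2; e.g. (s,Blocker) stays out. (u,Reacher) never enters ⇒ Blocker avoids the target.

Blocker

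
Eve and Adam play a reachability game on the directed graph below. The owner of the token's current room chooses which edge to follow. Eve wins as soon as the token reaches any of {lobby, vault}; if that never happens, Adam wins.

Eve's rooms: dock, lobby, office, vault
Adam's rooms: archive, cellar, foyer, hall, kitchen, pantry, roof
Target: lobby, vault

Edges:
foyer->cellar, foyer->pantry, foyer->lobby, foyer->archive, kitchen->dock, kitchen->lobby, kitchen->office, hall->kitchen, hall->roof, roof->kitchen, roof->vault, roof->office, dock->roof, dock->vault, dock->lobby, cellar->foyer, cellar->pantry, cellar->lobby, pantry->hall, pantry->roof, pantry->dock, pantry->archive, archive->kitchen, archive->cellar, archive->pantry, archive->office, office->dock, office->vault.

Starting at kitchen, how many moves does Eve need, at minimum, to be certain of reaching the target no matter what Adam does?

A0 = {lobby, vault}
A1: add {dock, office} — dock (Eve) has dock→vault; office (Eve) has office→vault.
A2: add {kitchen} — kitchen (Adam): all of {dock, lobby, office} already in.
kitchen enters the attractor at level 2, so Eve can force the target in 2 moves from there.

2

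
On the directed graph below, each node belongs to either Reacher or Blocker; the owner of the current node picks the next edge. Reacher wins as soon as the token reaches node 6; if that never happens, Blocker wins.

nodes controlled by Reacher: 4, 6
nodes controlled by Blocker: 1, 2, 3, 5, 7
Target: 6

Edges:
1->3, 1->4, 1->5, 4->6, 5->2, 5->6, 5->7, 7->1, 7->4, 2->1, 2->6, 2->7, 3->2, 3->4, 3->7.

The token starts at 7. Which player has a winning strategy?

Blocker

A0 = {6}
A1: add {4} — 4 (Reacher) has 4→6.
A2 = A1; e.g. 1 (Blocker) can still go to 3. Fixed point.
7 never enters the attractor, so Blocker can avoid the target forever.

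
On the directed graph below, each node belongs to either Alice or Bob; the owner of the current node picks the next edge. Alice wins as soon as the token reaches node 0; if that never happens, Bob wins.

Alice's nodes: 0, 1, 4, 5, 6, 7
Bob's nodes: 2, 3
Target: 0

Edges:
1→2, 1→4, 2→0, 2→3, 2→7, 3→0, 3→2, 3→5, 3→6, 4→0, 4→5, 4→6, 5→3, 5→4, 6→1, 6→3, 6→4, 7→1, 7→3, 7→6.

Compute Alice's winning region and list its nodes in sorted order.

0, 1, 4, 5, 6, 7

A0 = {0}
A1: add {4} — 4 (Alice) has 4→0.
A2: add {1, 5, 6} — 1 (Alice) has 1→4; 5 (Alice) has 5→4; 6 (Alice) has 6→4.
A3: add {7} — 7 (Alice) has 7→1.
A4 = A3; e.g. 2 (Bob) can still go to 3. Fixed point.
Alice's winning region = {0, 1, 4, 5, 6, 7}.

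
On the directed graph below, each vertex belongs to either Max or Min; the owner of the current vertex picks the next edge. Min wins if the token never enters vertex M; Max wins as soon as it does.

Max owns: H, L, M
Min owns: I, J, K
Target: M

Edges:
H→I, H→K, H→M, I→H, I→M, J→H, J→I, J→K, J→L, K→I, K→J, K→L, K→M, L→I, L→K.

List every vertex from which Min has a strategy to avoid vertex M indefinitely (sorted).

A0 = {M}
A1: add {H} — H (Max) has H→M.
A2: add {I} — I (Min): all of {H, M} already in.
A3: add {L} — L (Max) has L→I.
A4 = A3; e.g. J (Min) can still go to K. Fixed point.
Max's attractor = {H, I, L, M}; Min avoids the target exactly from the complement.

J, K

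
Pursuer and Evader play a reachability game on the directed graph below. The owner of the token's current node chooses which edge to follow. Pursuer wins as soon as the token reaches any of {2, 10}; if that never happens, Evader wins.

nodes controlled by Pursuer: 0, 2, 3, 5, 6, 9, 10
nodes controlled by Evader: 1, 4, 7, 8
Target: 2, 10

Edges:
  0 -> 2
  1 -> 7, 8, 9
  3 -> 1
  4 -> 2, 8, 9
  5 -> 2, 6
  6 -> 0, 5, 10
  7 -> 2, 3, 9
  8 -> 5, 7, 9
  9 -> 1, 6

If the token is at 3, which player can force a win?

Evader

A0 = {2, 10}
A1: add {0, 5, 6} — 0 (Pursuer) has 0→2; 5 (Pursuer) has 5→2; 6 (Pursuer) has 6→10.
A2: add {9} — 9 (Pursuer) has 9→6.
A3 = A2; e.g. 1 (Evader) can still go to 7. Fixed point.
3 never enters the attractor, so Evader can avoid the target forever.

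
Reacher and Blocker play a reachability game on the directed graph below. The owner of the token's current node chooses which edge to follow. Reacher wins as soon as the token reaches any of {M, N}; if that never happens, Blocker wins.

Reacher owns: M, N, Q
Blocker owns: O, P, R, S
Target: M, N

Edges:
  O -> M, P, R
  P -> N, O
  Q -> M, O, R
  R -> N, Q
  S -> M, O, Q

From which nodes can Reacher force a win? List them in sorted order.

M, N, Q, R

A0 = {M, N}
A1: add {Q} — Q (Reacher) has Q→M.
A2: add {R} — R (Blocker): all of {N, Q} already in.
A3 = A2; e.g. O (Blocker) can still go to P. Fixed point.
Reacher's winning region = {M, N, Q, R}.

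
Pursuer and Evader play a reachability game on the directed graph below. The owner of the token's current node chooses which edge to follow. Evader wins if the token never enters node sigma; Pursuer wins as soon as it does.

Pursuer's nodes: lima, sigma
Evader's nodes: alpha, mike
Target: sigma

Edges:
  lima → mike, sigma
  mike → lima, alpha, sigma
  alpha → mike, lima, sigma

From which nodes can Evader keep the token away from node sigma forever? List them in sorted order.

alpha, mike

A0 = {sigma}
A1: add {lima} — lima (Pursuer) has lima→sigma.
A2 = A1; e.g. mike (Evader) can still go to alpha. Fixed point.
Pursuer's attractor = {lima, sigma}; Evader avoids the target exactly from the complement.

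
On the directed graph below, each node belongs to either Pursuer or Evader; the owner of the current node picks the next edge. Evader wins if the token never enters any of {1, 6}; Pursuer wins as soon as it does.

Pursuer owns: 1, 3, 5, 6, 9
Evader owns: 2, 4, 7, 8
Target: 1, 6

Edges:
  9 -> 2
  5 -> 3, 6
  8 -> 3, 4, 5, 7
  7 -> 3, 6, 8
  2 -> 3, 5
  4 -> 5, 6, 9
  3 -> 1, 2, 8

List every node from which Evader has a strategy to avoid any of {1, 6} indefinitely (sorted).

7, 8

A0 = {1, 6}
A1: add {3, 5} — 3 (Pursuer) has 3→1; 5 (Pursuer) has 5→6.
A2: add {2} — 2 (Evader): all of {3, 5} already in.
A3: add {9} — 9 (Pursuer) has 9→2.
A4: add {4} — 4 (Evader): all of {5, 6, 9} already in.
A5 = A4; e.g. 7 (Evader) can still go to 8. Fixed point.
Pursuer's attractor = {1, 2, 3, 4, 5, 6, 9}; Evader avoids the target exactly from the complement.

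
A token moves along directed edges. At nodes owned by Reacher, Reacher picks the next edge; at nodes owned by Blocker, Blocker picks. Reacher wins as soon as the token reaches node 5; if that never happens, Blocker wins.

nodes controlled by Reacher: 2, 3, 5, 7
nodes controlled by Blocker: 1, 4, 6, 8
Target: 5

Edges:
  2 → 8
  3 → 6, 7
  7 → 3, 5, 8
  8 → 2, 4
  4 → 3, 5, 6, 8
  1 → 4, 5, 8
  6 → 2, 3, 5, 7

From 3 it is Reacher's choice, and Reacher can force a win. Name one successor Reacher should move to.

A0 = {5}
A1: add {7} — 7 (Reacher) has 7→5.
A2: add {3} — 3 (Reacher) has 3→7.
A3 = A2; e.g. 1 (Blocker) can still go to 4. Fixed point.
From 3, successor 7 is in the attractor (rank 1); the other successor 6 is not.

7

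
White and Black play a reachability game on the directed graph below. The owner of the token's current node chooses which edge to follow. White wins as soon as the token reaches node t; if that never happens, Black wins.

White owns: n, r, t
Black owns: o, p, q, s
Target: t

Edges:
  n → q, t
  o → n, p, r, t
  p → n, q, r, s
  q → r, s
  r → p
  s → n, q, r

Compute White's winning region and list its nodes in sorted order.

n, t

A0 = {t}
A1: add {n} — n (White) has n→t.
A2 = A1; e.g. o (Black) can still go to p. Fixed point.
White's winning region = {n, t}.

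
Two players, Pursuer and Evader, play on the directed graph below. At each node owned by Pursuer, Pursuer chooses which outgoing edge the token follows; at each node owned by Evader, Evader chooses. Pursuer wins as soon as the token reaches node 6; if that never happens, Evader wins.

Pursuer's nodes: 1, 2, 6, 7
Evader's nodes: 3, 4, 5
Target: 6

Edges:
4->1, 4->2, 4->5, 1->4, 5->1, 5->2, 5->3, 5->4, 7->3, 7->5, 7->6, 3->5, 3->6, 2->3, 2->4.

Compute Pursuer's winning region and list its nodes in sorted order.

6, 7

A0 = {6}
A1: add {7} — 7 (Pursuer) has 7→6.
A2 = A1; e.g. 1 (Pursuer) has no edge into A1. Fixed point.
Pursuer's winning region = {6, 7}.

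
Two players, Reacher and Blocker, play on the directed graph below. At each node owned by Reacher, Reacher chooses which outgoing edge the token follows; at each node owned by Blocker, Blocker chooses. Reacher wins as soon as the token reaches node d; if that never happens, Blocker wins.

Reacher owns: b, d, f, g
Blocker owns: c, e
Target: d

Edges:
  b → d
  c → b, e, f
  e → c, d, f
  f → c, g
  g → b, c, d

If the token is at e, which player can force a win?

Blocker

A0 = {d}
A1: add {b, g} — b (Reacher) has b→d; g (Reacher) has g→d.
A2: add {f} — f (Reacher) has f→g.
A3 = A2; e.g. c (Blocker) can still go to e. Fixed point.
e never enters the attractor, so Blocker can avoid the target forever.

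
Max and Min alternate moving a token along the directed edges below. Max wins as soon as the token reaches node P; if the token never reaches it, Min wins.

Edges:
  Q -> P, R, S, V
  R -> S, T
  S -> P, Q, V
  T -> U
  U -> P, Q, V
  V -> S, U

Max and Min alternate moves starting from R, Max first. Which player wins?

Track states (vertex, player-to-move).
A0 = {(P,Max), (P,Min)}
A1: add {(Q,Max), (S,Max), (U,Max)}.
A2: add {(T,Min), (V,Min)}.
A3: add {(R,Max)}.
(R,Max) ∈ A3 ⇒ Max forces the target.

Max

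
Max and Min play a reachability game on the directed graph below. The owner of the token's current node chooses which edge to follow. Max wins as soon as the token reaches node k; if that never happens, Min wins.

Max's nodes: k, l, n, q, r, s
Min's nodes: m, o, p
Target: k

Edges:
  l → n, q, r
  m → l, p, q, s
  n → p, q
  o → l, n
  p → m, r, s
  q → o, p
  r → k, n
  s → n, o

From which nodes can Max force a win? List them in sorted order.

A0 = {k}
A1: add {r} — r (Max) has r→k.
A2: add {l} — l (Max) has l→r.
A3 = A2; e.g. m (Min) can still go to p. Fixed point.
Max's winning region = {k, l, r}.

k, l, r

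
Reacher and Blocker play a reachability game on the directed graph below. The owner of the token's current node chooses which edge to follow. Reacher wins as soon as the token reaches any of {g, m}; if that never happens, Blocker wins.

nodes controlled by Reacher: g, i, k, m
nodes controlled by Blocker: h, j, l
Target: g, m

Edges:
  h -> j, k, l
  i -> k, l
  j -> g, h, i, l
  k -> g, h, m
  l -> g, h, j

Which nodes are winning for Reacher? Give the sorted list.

g, i, k, m

A0 = {g, m}
A1: add {k} — k (Reacher) has k→g.
A2: add {i} — i (Reacher) has i→k.
A3 = A2; e.g. h (Blocker) can still go to j. Fixed point.
Reacher's winning region = {g, i, k, m}.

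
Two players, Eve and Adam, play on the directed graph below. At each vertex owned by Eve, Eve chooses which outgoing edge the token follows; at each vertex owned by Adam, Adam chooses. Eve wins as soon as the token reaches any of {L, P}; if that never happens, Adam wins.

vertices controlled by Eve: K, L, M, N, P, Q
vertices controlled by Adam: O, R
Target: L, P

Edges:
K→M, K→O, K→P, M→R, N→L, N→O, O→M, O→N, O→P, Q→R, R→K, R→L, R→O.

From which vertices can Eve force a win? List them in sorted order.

K, L, N, P

A0 = {L, P}
A1: add {K, N} — K (Eve) has K→P; N (Eve) has N→L.
A2 = A1; e.g. M (Eve) has no edge into A1. Fixed point.
Eve's winning region = {K, L, N, P}.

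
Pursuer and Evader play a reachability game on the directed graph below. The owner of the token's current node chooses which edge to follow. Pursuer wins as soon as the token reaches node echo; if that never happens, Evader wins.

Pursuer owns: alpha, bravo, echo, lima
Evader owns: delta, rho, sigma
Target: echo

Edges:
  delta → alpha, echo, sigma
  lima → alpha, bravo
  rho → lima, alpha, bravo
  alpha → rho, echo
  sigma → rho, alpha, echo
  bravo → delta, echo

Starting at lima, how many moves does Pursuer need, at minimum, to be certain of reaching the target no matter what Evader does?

A0 = {echo}
A1: add {alpha, bravo} — alpha (Pursuer) has alpha→echo; bravo (Pursuer) has bravo→echo.
A2: add {lima} — lima (Pursuer) has lima→alpha.
lima enters the attractor at level 2, so Pursuer can force the target in 2 moves from there.

2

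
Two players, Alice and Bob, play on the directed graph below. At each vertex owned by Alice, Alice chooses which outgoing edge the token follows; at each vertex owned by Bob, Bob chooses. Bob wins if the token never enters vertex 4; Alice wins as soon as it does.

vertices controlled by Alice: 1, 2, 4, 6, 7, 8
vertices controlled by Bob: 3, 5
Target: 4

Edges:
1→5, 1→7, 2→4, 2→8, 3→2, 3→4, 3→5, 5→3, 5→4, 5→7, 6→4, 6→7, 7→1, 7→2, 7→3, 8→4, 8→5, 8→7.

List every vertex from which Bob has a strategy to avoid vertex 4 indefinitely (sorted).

3, 5

A0 = {4}
A1: add {2, 6, 8} — 2 (Alice) has 2→4; 6 (Alice) has 6→4; 8 (Alice) has 8→4.
A2: add {7} — 7 (Alice) has 7→2.
A3: add {1} — 1 (Alice) has 1→7.
A4 = A3; e.g. 3 (Bob) can still go to 5. Fixed point.
Alice's attractor = {1, 2, 4, 6, 7, 8}; Bob avoids the target exactly from the complement.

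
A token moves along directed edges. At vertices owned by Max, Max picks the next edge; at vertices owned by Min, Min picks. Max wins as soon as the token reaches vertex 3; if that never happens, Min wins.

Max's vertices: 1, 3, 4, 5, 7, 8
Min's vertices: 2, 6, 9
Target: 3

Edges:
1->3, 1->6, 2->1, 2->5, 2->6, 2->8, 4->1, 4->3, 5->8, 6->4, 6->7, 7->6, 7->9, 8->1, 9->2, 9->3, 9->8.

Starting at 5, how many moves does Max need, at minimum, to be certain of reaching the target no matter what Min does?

A0 = {3}
A1: add {1, 4} — 1 (Max) has 1→3; 4 (Max) has 4→3.
A2: add {8} — 8 (Max) has 8→1.
A3: add {5} — 5 (Max) has 5→8.
A4 = A3; e.g. 2 (Min) can still go to 6. Fixed point.
5 enters the attractor at level 3, so Max can force the target in 3 moves from there.

3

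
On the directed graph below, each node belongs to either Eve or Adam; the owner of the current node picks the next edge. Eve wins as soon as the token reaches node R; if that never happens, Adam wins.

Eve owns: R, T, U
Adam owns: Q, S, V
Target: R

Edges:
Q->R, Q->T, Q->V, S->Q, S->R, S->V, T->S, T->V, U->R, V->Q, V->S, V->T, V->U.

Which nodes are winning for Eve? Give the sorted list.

A0 = {R}
A1: add {U} — U (Eve) has U→R.
A2 = A1; e.g. Q (Adam) can still go to T. Fixed point.
Eve's winning region = {R, U}.

R, U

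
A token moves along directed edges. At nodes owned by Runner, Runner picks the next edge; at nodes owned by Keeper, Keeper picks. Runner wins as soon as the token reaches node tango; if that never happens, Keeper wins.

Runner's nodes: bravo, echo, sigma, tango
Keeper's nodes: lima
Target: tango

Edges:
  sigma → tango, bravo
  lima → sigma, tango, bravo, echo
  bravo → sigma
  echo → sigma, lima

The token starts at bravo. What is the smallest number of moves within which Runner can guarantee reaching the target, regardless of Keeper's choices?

2

A0 = {tango}
A1: add {sigma} — sigma (Runner) has sigma→tango.
A2: add {bravo, echo} — bravo (Runner) has bravo→sigma; echo (Runner) has echo→sigma.
bravo enters the attractor at level 2, so Runner can force the target in 2 moves from there.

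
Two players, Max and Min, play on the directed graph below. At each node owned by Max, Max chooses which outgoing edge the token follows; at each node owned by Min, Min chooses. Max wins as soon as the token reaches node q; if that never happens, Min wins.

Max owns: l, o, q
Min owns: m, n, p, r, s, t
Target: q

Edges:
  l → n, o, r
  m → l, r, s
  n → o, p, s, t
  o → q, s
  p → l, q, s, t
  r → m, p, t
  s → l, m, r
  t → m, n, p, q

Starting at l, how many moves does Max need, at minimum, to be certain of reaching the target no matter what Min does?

A0 = {q}
A1: add {o} — o (Max) has o→q.
A2: add {l} — l (Max) has l→o.
A3 = A2; e.g. m (Min) can still go to r. Fixed point.
l enters the attractor at level 2, so Max can force the target in 2 moves from there.

2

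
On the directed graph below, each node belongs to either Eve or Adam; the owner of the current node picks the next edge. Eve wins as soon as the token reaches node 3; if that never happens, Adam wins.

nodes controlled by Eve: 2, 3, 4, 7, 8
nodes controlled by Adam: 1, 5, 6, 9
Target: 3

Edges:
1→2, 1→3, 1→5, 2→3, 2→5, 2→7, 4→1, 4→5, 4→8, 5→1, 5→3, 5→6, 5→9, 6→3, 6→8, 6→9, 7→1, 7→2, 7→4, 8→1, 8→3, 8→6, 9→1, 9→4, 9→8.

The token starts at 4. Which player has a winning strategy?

A0 = {3}
A1: add {2, 8} — 2 (Eve) has 2→3; 8 (Eve) has 8→3.
A2: add {4, 7} — 4 (Eve) has 4→8; 7 (Eve) has 7→2.
A3 = A2; e.g. 1 (Adam) can still go to 5. Fixed point.
4 ∈ A2, so Eve can force the target.

Eve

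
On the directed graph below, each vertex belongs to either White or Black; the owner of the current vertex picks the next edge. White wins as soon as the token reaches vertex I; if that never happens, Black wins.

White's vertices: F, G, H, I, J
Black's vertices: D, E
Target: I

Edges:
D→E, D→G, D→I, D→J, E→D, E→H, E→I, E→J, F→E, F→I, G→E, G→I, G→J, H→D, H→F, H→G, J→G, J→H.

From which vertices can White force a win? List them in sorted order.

F, G, H, I, J

A0 = {I}
A1: add {F, G} — F (White) has F→I; G (White) has G→I.
A2: add {H, J} — H (White) has H→F; J (White) has J→G.
A3 = A2; e.g. D (Black) can still go to E. Fixed point.
White's winning region = {F, G, H, I, J}.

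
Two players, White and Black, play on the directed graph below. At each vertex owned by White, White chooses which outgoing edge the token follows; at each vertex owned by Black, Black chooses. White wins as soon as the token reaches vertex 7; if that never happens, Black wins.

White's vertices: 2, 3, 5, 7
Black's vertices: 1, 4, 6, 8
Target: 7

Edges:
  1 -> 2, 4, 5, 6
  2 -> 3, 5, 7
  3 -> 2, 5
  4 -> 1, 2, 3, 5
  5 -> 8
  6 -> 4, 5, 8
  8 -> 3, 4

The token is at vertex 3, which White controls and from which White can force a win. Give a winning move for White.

A0 = {7}
A1: add {2} — 2 (White) has 2→7.
A2: add {3} — 3 (White) has 3→2.
A3 = A2; e.g. 1 (Black) can still go to 4. Fixed point.
From 3, successor 2 is in the attractor (rank 1); the other successor 5 is not.

2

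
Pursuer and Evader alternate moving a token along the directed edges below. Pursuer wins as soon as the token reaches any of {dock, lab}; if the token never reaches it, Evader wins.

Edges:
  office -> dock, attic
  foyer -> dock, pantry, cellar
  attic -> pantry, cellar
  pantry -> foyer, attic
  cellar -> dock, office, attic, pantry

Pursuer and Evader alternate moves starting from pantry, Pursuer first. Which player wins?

Track states (vertex, player-to-move).
A0 = {(dock,Pursuer), (dock,Evader), (lab,Pursuer), (lab,Evader)}
A1: add {(office,Pursuer), (foyer,Pursuer), (cellar,Pursuer)}.
A2 = A1; e.g. (office,Evader) stays out. (pantry,Pursuer) never enters ⇒ Evader avoids the target.

Evader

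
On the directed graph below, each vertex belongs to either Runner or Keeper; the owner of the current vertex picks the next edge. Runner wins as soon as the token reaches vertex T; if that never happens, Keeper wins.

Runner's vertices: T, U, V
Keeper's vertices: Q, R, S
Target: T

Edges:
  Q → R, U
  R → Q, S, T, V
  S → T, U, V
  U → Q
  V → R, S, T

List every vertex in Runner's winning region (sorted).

A0 = {T}
A1: add {V} — V (Runner) has V→T.
A2 = A1; e.g. Q (Keeper) can still go to R. Fixed point.
Runner's winning region = {T, V}.

T, V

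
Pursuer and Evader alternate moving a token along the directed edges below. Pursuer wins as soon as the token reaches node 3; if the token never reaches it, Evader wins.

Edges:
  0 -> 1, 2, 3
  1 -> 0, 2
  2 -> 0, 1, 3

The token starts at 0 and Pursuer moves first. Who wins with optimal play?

Track states (vertex, player-to-move).
A0 = {(3,Pursuer), (3,Evader)}
A1: add {(0,Pursuer), (2,Pursuer)}.
(0,Pursuer) ∈ A1 ⇒ Pursuer forces the target.

Pursuer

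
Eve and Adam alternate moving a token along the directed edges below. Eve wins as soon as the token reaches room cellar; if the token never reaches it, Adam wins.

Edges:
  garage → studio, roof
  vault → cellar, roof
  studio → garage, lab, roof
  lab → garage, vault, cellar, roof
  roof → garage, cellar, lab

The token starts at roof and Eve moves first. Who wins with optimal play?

Track states (vertex, player-to-move).
A0 = {(cellar,Eve), (cellar,Adam)}
A1: add {(vault,Eve), (lab,Eve), (roof,Eve)}.
(roof,Eve) ∈ A1 ⇒ Eve forces the target.

Eve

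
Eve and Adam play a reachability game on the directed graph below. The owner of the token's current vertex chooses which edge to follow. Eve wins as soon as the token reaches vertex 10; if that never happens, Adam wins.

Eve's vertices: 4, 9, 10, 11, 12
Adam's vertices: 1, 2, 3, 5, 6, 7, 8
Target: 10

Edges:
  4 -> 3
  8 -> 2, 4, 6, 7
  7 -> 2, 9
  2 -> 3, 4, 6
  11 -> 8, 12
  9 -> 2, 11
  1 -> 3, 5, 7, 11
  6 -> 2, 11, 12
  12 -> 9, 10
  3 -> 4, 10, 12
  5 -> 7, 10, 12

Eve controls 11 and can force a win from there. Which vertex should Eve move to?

12

A0 = {10}
A1: add {12} — 12 (Eve) has 12→10.
A2: add {11} — 11 (Eve) has 11→12.
A3: add {9} — 9 (Eve) has 9→11.
A4 = A3; e.g. 1 (Adam) can still go to 3. Fixed point.
From 11, successor 12 is in the attractor (rank 1); the other successor 8 is not.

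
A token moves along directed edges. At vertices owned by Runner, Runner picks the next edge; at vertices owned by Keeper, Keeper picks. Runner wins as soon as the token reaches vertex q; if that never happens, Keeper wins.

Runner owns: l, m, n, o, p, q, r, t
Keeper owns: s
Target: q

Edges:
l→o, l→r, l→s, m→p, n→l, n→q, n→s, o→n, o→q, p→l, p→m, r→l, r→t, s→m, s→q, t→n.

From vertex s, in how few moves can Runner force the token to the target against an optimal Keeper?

5

A0 = {q}
A1: add {n, o} — n (Runner) has n→q; o (Runner) has o→q.
A2: add {l, t} — l (Runner) has l→o; t (Runner) has t→n.
A3: add {p, r} — p (Runner) has p→l; r (Runner) has r→l.
A4: add {m} — m (Runner) has m→p.
A5: add {s} — s (Keeper): all of {m, q} already in.
A5 = all vertices. Fixed point.
s enters the attractor at level 5, so Runner can force the target in 5 moves from there.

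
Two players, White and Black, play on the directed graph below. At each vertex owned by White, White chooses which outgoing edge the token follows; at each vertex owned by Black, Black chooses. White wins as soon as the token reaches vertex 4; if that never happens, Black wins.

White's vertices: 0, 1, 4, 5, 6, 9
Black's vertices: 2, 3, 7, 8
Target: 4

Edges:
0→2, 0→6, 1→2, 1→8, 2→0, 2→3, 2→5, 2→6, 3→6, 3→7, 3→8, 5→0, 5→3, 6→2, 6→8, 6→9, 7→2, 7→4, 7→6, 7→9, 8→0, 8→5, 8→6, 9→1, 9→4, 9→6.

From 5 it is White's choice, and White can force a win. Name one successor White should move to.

0

A0 = {4}
A1: add {9} — 9 (White) has 9→4.
A2: add {6} — 6 (White) has 6→9.
A3: add {0} — 0 (White) has 0→6.
A4: add {5} — 5 (White) has 5→0.
A5: add {8} — 8 (Black): all of {0, 5, 6} already in.
A6: add {1} — 1 (White) has 1→8.
A7 = A6; e.g. 2 (Black) can still go to 3. Fixed point.
From 5, successor 0 is in the attractor (rank 3); the other successor 3 is not.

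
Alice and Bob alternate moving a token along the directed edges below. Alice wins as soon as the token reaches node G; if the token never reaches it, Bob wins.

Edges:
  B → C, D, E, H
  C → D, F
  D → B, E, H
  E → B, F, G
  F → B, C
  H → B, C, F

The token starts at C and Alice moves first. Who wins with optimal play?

Track states (vertex, player-to-move).
A0 = {(G,Alice), (G,Bob)}
A1: add {(E,Alice)}.
A2 = A1; e.g. (B,Alice) stays out. (C,Alice) never enters ⇒ Bob avoids the target.

Bob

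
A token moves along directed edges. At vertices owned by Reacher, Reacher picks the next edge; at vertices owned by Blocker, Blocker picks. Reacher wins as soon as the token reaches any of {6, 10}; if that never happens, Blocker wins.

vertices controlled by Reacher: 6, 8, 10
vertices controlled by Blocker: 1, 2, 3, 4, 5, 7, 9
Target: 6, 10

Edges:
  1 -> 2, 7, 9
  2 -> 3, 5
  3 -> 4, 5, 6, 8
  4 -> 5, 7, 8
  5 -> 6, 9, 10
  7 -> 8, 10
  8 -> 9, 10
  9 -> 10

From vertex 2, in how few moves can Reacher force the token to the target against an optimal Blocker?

5

A0 = {6, 10}
A1: add {8, 9} — 8 (Reacher) has 8→10; 9 (Blocker): all of {10} already in.
A2: add {5, 7} — 5 (Blocker): all of {6, 9, 10} already in; 7 (Blocker): all of {8, 10} already in.
A3: add {4} — 4 (Blocker): all of {5, 7, 8} already in.
A4: add {3} — 3 (Blocker): all of {4, 5, 6, 8} already in.
A5: add {2} — 2 (Blocker): all of {3, 5} already in.
2 enters the attractor at level 5, so Reacher can force the target in 5 moves from there.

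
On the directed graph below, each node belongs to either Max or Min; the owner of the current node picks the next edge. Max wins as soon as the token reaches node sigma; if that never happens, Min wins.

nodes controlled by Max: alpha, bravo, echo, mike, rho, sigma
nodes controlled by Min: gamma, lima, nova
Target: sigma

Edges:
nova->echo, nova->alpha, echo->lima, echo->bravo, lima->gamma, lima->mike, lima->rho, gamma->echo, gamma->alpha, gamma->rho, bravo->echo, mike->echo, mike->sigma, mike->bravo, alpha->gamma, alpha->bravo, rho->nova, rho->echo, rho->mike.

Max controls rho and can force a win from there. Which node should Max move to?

mike

A0 = {sigma}
A1: add {mike} — mike (Max) has mike→sigma.
A2: add {rho} — rho (Max) has rho→mike.
A3 = A2; e.g. nova (Min) can still go to echo. Fixed point.
From rho, successor mike is in the attractor (rank 1); the other successors echo, nova are not.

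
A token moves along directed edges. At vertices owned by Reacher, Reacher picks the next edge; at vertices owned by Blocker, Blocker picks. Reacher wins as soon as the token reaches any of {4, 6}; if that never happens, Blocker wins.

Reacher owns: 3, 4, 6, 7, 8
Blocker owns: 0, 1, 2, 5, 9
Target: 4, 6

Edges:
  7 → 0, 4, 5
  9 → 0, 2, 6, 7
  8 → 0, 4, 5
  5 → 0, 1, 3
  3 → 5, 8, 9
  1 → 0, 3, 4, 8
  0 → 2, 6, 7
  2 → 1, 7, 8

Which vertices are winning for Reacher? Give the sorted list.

3, 4, 6, 7, 8

A0 = {4, 6}
A1: add {7, 8} — 7 (Reacher) has 7→4; 8 (Reacher) has 8→4.
A2: add {3} — 3 (Reacher) has 3→8.
A3 = A2; e.g. 0 (Blocker) can still go to 2. Fixed point.
Reacher's winning region = {3, 4, 6, 7, 8}.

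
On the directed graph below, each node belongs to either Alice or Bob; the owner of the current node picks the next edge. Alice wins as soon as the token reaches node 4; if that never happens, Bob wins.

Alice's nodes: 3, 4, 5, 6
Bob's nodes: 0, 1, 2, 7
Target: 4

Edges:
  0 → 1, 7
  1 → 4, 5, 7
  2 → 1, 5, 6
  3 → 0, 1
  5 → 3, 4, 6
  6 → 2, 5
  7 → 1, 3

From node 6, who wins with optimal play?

A0 = {4}
A1: add {5} — 5 (Alice) has 5→4.
A2: add {6} — 6 (Alice) has 6→5.
A3 = A2; e.g. 0 (Bob) can still go to 1. Fixed point.
6 ∈ A2, so Alice can force the target.

Alice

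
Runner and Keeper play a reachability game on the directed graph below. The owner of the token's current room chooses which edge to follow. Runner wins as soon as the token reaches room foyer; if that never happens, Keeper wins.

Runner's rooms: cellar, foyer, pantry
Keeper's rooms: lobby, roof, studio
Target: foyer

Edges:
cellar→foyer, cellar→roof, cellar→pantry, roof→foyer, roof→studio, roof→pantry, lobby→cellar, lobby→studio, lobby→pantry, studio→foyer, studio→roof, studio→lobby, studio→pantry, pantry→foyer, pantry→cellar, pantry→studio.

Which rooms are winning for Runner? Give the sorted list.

A0 = {foyer}
A1: add {cellar, pantry} — cellar (Runner) has cellar→foyer; pantry (Runner) has pantry→foyer.
A2 = A1; e.g. roof (Keeper) can still go to studio. Fixed point.
Runner's winning region = {cellar, foyer, pantry}.

cellar, foyer, pantry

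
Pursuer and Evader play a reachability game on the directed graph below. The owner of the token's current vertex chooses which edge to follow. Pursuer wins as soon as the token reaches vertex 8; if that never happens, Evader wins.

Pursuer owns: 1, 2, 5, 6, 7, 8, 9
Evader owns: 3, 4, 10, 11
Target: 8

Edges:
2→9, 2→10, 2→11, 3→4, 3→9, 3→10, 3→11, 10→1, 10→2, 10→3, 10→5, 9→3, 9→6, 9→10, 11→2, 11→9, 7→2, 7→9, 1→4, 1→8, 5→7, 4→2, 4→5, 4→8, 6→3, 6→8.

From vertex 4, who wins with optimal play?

Pursuer

A0 = {8}
A1: add {1, 6} — 1 (Pursuer) has 1→8; 6 (Pursuer) has 6→8.
A2: add {9} — 9 (Pursuer) has 9→6.
A3: add {2, 7} — 2 (Pursuer) has 2→9; 7 (Pursuer) has 7→9.
A4: add {5, 11} — 5 (Pursuer) has 5→7; 11 (Evader): all of {2, 9} already in.
A5: add {4} — 4 (Evader): all of {2, 5, 8} already in.
A6 = A5; e.g. 3 (Evader) can still go to 10. Fixed point.
4 ∈ A5, so Pursuer can force the target.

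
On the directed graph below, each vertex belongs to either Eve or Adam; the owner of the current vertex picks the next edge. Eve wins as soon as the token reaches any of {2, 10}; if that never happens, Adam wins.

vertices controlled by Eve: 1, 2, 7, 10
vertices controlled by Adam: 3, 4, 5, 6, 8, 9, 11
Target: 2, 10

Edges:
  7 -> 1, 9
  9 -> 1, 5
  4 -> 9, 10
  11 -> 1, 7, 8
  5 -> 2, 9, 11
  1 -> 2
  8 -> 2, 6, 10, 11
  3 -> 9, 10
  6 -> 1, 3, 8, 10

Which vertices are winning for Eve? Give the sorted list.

A0 = {2, 10}
A1: add {1} — 1 (Eve) has 1→2.
A2: add {7} — 7 (Eve) has 7→1.
A3 = A2; e.g. 3 (Adam) can still go to 9. Fixed point.
Eve's winning region = {1, 2, 7, 10}.

1, 2, 7, 10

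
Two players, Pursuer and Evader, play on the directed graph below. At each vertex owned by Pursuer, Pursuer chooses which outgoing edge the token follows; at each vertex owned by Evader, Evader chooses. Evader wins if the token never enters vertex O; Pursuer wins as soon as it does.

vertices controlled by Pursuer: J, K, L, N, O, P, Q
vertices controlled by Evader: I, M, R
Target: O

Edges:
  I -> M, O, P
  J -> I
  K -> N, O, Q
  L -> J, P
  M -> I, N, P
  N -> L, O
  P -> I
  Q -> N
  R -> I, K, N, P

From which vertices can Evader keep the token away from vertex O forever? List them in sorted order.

A0 = {O}
A1: add {K, N} — K (Pursuer) has K→O; N (Pursuer) has N→O.
A2: add {Q} — Q (Pursuer) has Q→N.
A3 = A2; e.g. I (Evader) can still go to M. Fixed point.
Pursuer's attractor = {K, N, O, Q}; Evader avoids the target exactly from the complement.

I, J, L, M, P, R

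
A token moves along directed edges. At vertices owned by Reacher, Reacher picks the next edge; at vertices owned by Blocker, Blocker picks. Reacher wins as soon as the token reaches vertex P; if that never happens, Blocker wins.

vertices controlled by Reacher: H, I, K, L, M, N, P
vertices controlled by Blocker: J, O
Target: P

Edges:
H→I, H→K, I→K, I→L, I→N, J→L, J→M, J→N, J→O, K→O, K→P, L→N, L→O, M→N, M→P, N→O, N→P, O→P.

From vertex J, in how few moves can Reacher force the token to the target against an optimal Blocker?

A0 = {P}
A1: add {K, M, N, O} — K (Reacher) has K→P; M (Reacher) has M→P; N (Reacher) has N→P; O (Blocker): all of {P} already in.
A2: add {H, I, L} — H (Reacher) has H→K; I (Reacher) has I→K; L (Reacher) has L→N.
A3: add {J} — J (Blocker): all of {L, M, N, O} already in.
A3 = all vertices. Fixed point.
J enters the attractor at level 3, so Reacher can force the target in 3 moves from there.

3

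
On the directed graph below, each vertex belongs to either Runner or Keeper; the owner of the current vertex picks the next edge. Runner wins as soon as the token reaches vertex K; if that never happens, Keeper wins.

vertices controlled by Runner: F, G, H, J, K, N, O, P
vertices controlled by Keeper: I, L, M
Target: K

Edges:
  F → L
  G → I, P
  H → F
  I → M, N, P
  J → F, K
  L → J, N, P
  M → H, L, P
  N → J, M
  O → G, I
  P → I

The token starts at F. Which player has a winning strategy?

Keeper

A0 = {K}
A1: add {J} — J (Runner) has J→K.
A2: add {N} — N (Runner) has N→J.
A3 = A2; e.g. F (Runner) has no edge into A2. Fixed point.
F never enters the attractor, so Keeper can avoid the target forever.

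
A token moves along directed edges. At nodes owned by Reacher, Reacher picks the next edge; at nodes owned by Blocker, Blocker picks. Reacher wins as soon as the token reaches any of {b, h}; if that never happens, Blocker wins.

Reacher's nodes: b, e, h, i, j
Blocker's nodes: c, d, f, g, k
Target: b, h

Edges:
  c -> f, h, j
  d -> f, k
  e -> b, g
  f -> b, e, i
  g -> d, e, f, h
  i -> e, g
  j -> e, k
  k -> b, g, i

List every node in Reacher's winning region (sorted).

A0 = {b, h}
A1: add {e} — e (Reacher) has e→b.
A2: add {i, j} — i (Reacher) has i→e; j (Reacher) has j→e.
A3: add {f} — f (Blocker): all of {b, e, i} already in.
A4: add {c} — c (Blocker): all of {f, h, j} already in.
A5 = A4; e.g. d (Blocker) can still go to k. Fixed point.
Reacher's winning region = {b, c, e, f, h, i, j}.

b, c, e, f, h, i, j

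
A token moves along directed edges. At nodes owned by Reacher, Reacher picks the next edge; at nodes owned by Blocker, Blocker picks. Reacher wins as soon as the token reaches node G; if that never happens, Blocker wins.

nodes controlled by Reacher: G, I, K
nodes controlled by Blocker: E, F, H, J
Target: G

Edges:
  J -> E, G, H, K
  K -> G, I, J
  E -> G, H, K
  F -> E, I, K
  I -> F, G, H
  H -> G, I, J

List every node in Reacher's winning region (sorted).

A0 = {G}
A1: add {I, K} — I (Reacher) has I→G; K (Reacher) has K→G.
A2 = A1; e.g. E (Blocker) can still go to H. Fixed point.
Reacher's winning region = {G, I, K}.

G, I, K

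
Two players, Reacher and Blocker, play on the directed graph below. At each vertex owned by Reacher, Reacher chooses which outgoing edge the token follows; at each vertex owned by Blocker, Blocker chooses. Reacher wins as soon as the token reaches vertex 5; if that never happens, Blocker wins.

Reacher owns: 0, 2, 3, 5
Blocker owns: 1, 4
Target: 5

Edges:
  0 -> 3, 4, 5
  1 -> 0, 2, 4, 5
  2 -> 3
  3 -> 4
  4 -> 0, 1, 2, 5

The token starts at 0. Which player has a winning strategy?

Reacher

A0 = {5}
A1: add {0} — 0 (Reacher) has 0→5.
A2 = A1; e.g. 1 (Blocker) can still go to 2. Fixed point.
0 ∈ A1, so Reacher can force the target.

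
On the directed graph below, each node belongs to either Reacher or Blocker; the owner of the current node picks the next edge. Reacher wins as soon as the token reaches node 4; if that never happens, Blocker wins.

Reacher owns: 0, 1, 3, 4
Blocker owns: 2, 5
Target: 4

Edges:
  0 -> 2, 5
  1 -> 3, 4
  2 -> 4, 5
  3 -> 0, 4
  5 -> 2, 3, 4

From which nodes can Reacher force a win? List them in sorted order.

A0 = {4}
A1: add {1, 3} — 1 (Reacher) has 1→4; 3 (Reacher) has 3→4.
A2 = A1; e.g. 0 (Reacher) has no edge into A1. Fixed point.
Reacher's winning region = {1, 3, 4}.

1, 3, 4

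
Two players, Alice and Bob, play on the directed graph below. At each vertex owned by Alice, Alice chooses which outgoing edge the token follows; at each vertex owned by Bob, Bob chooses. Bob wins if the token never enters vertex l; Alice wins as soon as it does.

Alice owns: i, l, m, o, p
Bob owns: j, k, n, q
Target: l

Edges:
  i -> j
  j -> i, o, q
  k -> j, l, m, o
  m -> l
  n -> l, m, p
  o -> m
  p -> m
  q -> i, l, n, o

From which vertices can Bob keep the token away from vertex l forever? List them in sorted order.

A0 = {l}
A1: add {m} — m (Alice) has m→l.
A2: add {o, p} — o (Alice) has o→m; p (Alice) has p→m.
A3: add {n} — n (Bob): all of {l, m, p} already in.
A4 = A3; e.g. i (Alice) has no edge into A3. Fixed point.
Alice's attractor = {l, m, n, o, p}; Bob avoids the target exactly from the complement.

i, j, k, q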